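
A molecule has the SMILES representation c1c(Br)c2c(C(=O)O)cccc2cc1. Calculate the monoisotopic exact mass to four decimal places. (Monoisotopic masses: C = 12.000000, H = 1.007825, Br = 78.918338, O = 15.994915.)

Atom tally by fragment:
  naphthalene ring system core → C:10 H:8
  (− 2 ring H displaced by substituents)
  + Br → Br:1
  + COOH → C:1 H:1 O:2
Element totals:
  C: 11
  H: 7
  Br: 1
  O: 2
Molecular formula: C11H7BrO2.
  M = 11(12.0) + 7(1.007825) + 78.918338 + 2(15.994915)
    = 132.000000 + 7.054775 + 78.918338 + 31.989830 = 249.962943

249.9629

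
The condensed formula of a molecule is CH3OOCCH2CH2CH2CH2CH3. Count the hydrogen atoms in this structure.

Element totals:
  C: 7
  H: 14
  O: 2

14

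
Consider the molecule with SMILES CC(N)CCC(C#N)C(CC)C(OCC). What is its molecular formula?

Atom tally by fragment:
  CH3 → C:1 H:3
  CH(NH2) → C:1 H:3 N:1
  CH2 → C:1 H:2
  CH2 → C:1 H:2
  CH(CN) → C:2 H:1 N:1
  CH(C2H5) → C:3 H:6
  CH2OC2H5 → C:3 H:7 O:1
Element totals:
  C: 12
  H: 24
  N: 2
  O: 1

C12H24N2O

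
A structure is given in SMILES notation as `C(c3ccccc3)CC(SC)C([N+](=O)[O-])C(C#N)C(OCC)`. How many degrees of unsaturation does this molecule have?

7

Atom tally by fragment:
  C6H5CH2 → C:7 H:7
  CH2 → C:1 H:2
  CH(SCH3) → C:2 H:4 S:1
  CH(NO2) → C:1 H:1 N:1 O:2
  CH(CN) → C:2 H:1 N:1
  CH2OC2H5 → C:3 H:7 O:1
Element totals:
  C: 16
  H: 22
  N: 2
  O: 3
  S: 1
Molecular formula: C16H22N2O3S.
DoU = (2C + 2 + N − H − X) / 2 = (2·16 + 2 + 2 − 22 − 0) / 2 = 7.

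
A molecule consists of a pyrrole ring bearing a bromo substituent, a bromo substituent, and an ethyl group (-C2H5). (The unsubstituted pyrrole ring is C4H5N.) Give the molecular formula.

C6H7Br2N

Atom tally by fragment:
  pyrrole ring core → C:4 H:5 N:1
  (− 3 ring H displaced by substituents)
  + Br → Br:1
  + Br → Br:1
  + C2H5 → C:2 H:5
Element totals:
  C: 6
  H: 7
  Br: 2
  N: 1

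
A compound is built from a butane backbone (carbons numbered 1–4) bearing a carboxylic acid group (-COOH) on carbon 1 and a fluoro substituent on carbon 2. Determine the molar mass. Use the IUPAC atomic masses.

Atom tally by fragment:
  HOOCCH2 → C:2 H:3 O:2
  CH(F) → C:1 H:1 F:1
  CH2 → C:1 H:2
  CH3 → C:1 H:3
Element totals:
  C: 5
  H: 9
  F: 1
  O: 2
Molecular formula: C5H9FO2.
  M = 5(12.011) + 9(1.008) + 18.998 + 2(15.999)
    = 60.055 + 9.072 + 18.998 + 31.998 = 120.123

120.12 g/mol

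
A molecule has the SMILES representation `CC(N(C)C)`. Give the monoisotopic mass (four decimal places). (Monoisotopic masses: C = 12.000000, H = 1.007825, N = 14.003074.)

Atom tally by fragment:
  CH3 → C:1 H:3
  CH2N(CH3)2 → C:3 H:8 N:1
Element totals:
  C: 4
  H: 11
  N: 1
Molecular formula: C4H11N.
  M = 4(12.0) + 11(1.007825) + 14.003074
    = 48.000000 + 11.086075 + 14.003074 = 73.089149

73.0891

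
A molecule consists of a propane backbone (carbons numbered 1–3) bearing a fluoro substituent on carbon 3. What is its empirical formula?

C3H7F

Atom tally by fragment:
  CH3 → C:1 H:3
  CH2 → C:1 H:2
  CH2F → C:1 H:2 F:1
Element totals:
  C: 3
  H: 7
  F: 1
Molecular formula: C3H7F.
gcd of subscripts (3, 1, 7) = 1, so the empirical formula equals the molecular formula.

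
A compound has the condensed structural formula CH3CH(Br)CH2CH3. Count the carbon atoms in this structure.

4

Atom tally by fragment:
  CH3 → C:1 H:3
  CH(Br) → C:1 H:1 Br:1
  CH2 → C:1 H:2
  CH3 → C:1 H:3
Element totals:
  C: 4
  H: 9
  Br: 1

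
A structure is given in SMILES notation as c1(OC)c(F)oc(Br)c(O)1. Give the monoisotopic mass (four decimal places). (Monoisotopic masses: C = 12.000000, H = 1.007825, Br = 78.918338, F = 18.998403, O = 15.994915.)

209.9328

Atom tally by fragment:
  furan ring core → C:4 H:4 O:1
  (− 4 ring H displaced by substituents)
  + OCH3 → C:1 H:3 O:1
  + F → F:1
  + Br → Br:1
  + OH → O:1 H:1
Element totals:
  C: 5
  H: 4
  Br: 1
  F: 1
  O: 3
Molecular formula: C5H4BrFO3.
  M = 5(12.0) + 4(1.007825) + 78.918338 + 18.998403 + 3(15.994915)
    = 60.000000 + 4.031300 + 78.918338 + 18.998403 + 47.984745 = 209.932786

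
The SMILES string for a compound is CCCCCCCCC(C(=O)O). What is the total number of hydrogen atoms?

20

Atom tally by fragment:
  CH3 → C:1 H:3
  CH2 → C:1 H:2
  CH2 → C:1 H:2
  CH2 → C:1 H:2
  CH2 → C:1 H:2
  CH2 → C:1 H:2
  CH2 → C:1 H:2
  CH2 → C:1 H:2
  CH2COOH → C:2 H:3 O:2
Element totals:
  C: 10
  H: 20
  O: 2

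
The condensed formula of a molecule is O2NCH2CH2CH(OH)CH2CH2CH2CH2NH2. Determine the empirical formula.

Atom tally by fragment:
  O2NCH2 → C:1 H:2 N:1 O:2
  CH2 → C:1 H:2
  CH(OH) → C:1 H:2 O:1
  CH2 → C:1 H:2
  CH2 → C:1 H:2
  CH2 → C:1 H:2
  CH2NH2 → C:1 H:4 N:1
Element totals:
  C: 7
  H: 16
  N: 2
  O: 3
Molecular formula: C7H16N2O3.
gcd of subscripts (7, 16, 2, 3) = 1, so the empirical formula equals the molecular formula.

C7H16N2O3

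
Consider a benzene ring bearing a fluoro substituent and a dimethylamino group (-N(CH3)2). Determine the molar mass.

Atom tally by fragment:
  benzene ring core → C:6 H:6
  (− 2 ring H displaced by substituents)
  + F → F:1
  + N(CH3)2 → N:1 C:2 H:6
Element totals:
  C: 8
  H: 10
  F: 1
  N: 1
Molecular formula: C8H10FN.
  M = 8(12.011) + 10(1.008) + 18.998 + 14.007
    = 96.088 + 10.080 + 18.998 + 14.007 = 139.173

139.17 g/mol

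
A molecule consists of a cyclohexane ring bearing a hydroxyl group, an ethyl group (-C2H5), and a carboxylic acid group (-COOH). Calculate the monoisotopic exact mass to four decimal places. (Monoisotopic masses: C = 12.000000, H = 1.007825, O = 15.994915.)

172.1099

Atom tally by fragment:
  cyclohexane ring core → C:6 H:12
  (− 3 ring H displaced by substituents)
  + OH → O:1 H:1
  + C2H5 → C:2 H:5
  + COOH → C:1 H:1 O:2
Element totals:
  C: 9
  H: 16
  O: 3
Molecular formula: C9H16O3.
  M = 9(12.0) + 16(1.007825) + 3(15.994915)
    = 108.000000 + 16.125200 + 47.984745 = 172.109945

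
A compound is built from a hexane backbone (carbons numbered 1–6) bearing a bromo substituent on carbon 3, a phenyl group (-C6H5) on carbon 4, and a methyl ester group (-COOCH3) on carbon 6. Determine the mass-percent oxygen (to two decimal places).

10.69%

Atom tally by fragment:
  CH3 → C:1 H:3
  CH2 → C:1 H:2
  CH(Br) → C:1 H:1 Br:1
  CH(C6H5) → C:7 H:6
  CH2 → C:1 H:2
  CH2COOCH3 → C:3 H:5 O:2
Element totals:
  C: 14
  H: 19
  Br: 1
  O: 2
Molecular formula: C14H19BrO2.
Molar mass = 299.208 g/mol.
Mass from O: 2 × 15.999 = 31.998 g/mol.
%O = 31.998 / 299.208 × 100 = 10.69%.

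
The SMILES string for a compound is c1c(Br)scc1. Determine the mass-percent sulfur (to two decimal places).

Atom tally by fragment:
  thiophene ring core → C:4 H:4 S:1
  (− 1 ring H displaced by substituents)
  + Br → Br:1
Element totals:
  C: 4
  H: 3
  Br: 1
  S: 1
Molecular formula: C4H3BrS.
Molar mass = 163.032 g/mol.
Mass from S: 1 × 32.06 = 32.060 g/mol.
%S = 32.060 / 163.032 × 100 = 19.66%.

19.66%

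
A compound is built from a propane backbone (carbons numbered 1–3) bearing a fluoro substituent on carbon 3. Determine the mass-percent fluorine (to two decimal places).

30.60%

Atom tally by fragment:
  CH3 → C:1 H:3
  CH2 → C:1 H:2
  CH2F → C:1 H:2 F:1
Element totals:
  C: 3
  H: 7
  F: 1
Molecular formula: C3H7F.
Molar mass = 62.087 g/mol.
Mass from F: 1 × 18.998 = 18.998 g/mol.
%F = 18.998 / 62.087 × 100 = 30.60%.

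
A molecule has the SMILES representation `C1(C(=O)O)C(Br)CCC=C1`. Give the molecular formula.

C7H9BrO2

Atom tally by fragment:
  cyclohexene ring core → C:6 H:10
  (− 2 ring H displaced by substituents)
  + COOH → C:1 H:1 O:2
  + Br → Br:1
Element totals:
  C: 7
  H: 9
  Br: 1
  O: 2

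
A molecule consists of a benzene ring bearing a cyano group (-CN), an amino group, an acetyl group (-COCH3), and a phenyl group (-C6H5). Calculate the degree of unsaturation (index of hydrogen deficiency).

11

Atom tally by fragment:
  benzene ring core → C:6 H:6
  (− 4 ring H displaced by substituents)
  + CN → C:1 N:1
  + NH2 → N:1 H:2
  + COCH3 → C:2 H:3 O:1
  + C6H5 → C:6 H:5
Element totals:
  C: 15
  H: 12
  N: 2
  O: 1
Molecular formula: C15H12N2O.
DoU = (2C + 2 + N − H − X) / 2 = (2·15 + 2 + 2 − 12 − 0) / 2 = 11.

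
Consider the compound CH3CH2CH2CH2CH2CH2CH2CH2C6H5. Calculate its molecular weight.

190.33 g/mol

Atom tally by fragment:
  CH3 → C:1 H:3
  CH2 → C:1 H:2
  CH2 → C:1 H:2
  CH2 → C:1 H:2
  CH2 → C:1 H:2
  CH2 → C:1 H:2
  CH2 → C:1 H:2
  CH2C6H5 → C:7 H:7
Element totals:
  C: 14
  H: 22
Molecular formula: C14H22.
  M = 14(12.011) + 22(1.008)
    = 168.154 + 22.176 = 190.330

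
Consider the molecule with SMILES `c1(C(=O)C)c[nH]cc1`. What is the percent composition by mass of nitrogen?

12.84%

Atom tally by fragment:
  pyrrole ring core → C:4 H:5 N:1
  (− 1 ring H displaced by substituents)
  + COCH3 → C:2 H:3 O:1
Element totals:
  C: 6
  H: 7
  N: 1
  O: 1
Molecular formula: C6H7NO.
Molar mass = 109.128 g/mol.
Mass from N: 1 × 14.007 = 14.007 g/mol.
%N = 14.007 / 109.128 × 100 = 12.84%.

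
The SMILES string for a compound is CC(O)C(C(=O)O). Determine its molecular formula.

C4H8O3

Atom tally by fragment:
  CH3 → C:1 H:3
  CH(OH) → C:1 H:2 O:1
  CH2COOH → C:2 H:3 O:2
Element totals:
  C: 4
  H: 8
  O: 3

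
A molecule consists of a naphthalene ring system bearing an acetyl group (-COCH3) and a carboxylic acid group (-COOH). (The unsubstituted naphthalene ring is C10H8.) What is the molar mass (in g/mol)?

Atom tally by fragment:
  naphthalene ring system core → C:10 H:8
  (− 2 ring H displaced by substituents)
  + COCH3 → C:2 H:3 O:1
  + COOH → C:1 H:1 O:2
Element totals:
  C: 13
  H: 10
  O: 3
Molecular formula: C13H10O3.
  M = 13(12.011) + 10(1.008) + 3(15.999)
    = 156.143 + 10.080 + 47.997 = 214.220

214.22 g/mol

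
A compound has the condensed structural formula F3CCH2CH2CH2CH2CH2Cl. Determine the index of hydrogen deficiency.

0

Atom tally by fragment:
  F3CCH2 → C:2 H:2 F:3
  CH2 → C:1 H:2
  CH2 → C:1 H:2
  CH2 → C:1 H:2
  CH2Cl → C:1 H:2 Cl:1
Element totals:
  C: 6
  H: 10
  Cl: 1
  F: 3
Molecular formula: C6H10ClF3.
DoU = (2C + 2 + N − H − X) / 2 = (2·6 + 2 + 0 − 10 − 4) / 2 = 0.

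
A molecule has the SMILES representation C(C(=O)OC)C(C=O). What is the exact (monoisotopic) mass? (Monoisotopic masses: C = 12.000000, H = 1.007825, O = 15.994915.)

Atom tally by fragment:
  CH3OOCCH2 → C:3 H:5 O:2
  CH2CHO → C:2 H:3 O:1
Element totals:
  C: 5
  H: 8
  O: 3
Molecular formula: C5H8O3.
  M = 5(12.0) + 8(1.007825) + 3(15.994915)
    = 60.000000 + 8.062600 + 47.984745 = 116.047345

116.0473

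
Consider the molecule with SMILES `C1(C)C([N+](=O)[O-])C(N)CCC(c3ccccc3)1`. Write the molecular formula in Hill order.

C13H18N2O2

Atom tally by fragment:
  cyclohexane ring core → C:6 H:12
  (− 4 ring H displaced by substituents)
  + CH3 → C:1 H:3
  + NO2 → N:1 O:2
  + NH2 → N:1 H:2
  + C6H5 → C:6 H:5
Element totals:
  C: 13
  H: 18
  N: 2
  O: 2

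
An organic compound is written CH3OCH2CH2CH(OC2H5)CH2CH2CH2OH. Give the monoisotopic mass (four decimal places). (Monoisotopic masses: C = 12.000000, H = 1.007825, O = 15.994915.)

176.1412

Element totals:
  C: 9
  H: 20
  O: 3
Molecular formula: C9H20O3.
  M = 9(12.0) + 20(1.007825) + 3(15.994915)
    = 108.000000 + 20.156500 + 47.984745 = 176.141245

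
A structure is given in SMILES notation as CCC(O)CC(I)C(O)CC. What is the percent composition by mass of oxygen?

Atom tally by fragment:
  CH3 → C:1 H:3
  CH2 → C:1 H:2
  CH(OH) → C:1 H:2 O:1
  CH2 → C:1 H:2
  CH(I) → C:1 H:1 I:1
  CH(OH) → C:1 H:2 O:1
  CH2 → C:1 H:2
  CH3 → C:1 H:3
Element totals:
  C: 8
  H: 17
  I: 1
  O: 2
Molecular formula: C8H17IO2.
Molar mass = 272.126 g/mol.
Mass from O: 2 × 15.999 = 31.998 g/mol.
%O = 31.998 / 272.126 × 100 = 11.76%.

11.76%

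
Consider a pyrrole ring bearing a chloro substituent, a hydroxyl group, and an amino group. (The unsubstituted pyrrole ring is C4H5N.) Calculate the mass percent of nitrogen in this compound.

Atom tally by fragment:
  pyrrole ring core → C:4 H:5 N:1
  (− 3 ring H displaced by substituents)
  + Cl → Cl:1
  + OH → O:1 H:1
  + NH2 → N:1 H:2
Element totals:
  C: 4
  H: 5
  Cl: 1
  N: 2
  O: 1
Molecular formula: C4H5ClN2O.
Molar mass = 132.547 g/mol.
Mass from N: 2 × 14.007 = 28.014 g/mol.
%N = 28.014 / 132.547 × 100 = 21.14%.

21.14%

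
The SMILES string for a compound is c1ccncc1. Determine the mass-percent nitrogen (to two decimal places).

17.71%

Atom tally by fragment:
  pyridine ring core → C:5 H:5 N:1
Element totals:
  C: 5
  H: 5
  N: 1
Molecular formula: C5H5N.
Molar mass = 79.102 g/mol.
Mass from N: 1 × 14.007 = 14.007 g/mol.
%N = 14.007 / 79.102 × 100 = 17.71%.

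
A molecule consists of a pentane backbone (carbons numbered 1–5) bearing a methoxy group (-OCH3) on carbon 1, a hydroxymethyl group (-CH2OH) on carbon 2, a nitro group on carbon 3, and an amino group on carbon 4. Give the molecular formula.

Atom tally by fragment:
  CH3OCH2 → C:2 H:5 O:1
  CH(CH2OH) → C:2 H:4 O:1
  CH(NO2) → C:1 H:1 N:1 O:2
  CH(NH2) → C:1 H:3 N:1
  CH3 → C:1 H:3
Element totals:
  C: 7
  H: 16
  N: 2
  O: 4

C7H16N2O4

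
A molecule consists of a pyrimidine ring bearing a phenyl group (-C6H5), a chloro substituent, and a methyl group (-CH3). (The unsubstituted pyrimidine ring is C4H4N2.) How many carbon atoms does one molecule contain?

11

Atom tally by fragment:
  pyrimidine ring core → C:4 H:4 N:2
  (− 3 ring H displaced by substituents)
  + C6H5 → C:6 H:5
  + Cl → Cl:1
  + CH3 → C:1 H:3
Element totals:
  C: 11
  H: 9
  Cl: 1
  N: 2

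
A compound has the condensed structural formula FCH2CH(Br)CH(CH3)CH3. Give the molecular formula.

Element totals:
  C: 5
  H: 10
  Br: 1
  F: 1

C5H10BrF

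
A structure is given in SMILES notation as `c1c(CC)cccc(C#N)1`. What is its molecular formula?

C9H9N

Atom tally by fragment:
  benzene ring core → C:6 H:6
  (− 2 ring H displaced by substituents)
  + C2H5 → C:2 H:5
  + CN → C:1 N:1
Element totals:
  C: 9
  H: 9
  N: 1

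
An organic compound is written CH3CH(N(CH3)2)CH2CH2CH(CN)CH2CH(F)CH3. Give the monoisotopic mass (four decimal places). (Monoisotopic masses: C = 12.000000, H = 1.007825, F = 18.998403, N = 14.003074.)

Element totals:
  C: 11
  H: 21
  F: 1
  N: 2
Molecular formula: C11H21FN2.
  M = 11(12.0) + 21(1.007825) + 18.998403 + 2(14.003074)
    = 132.000000 + 21.164325 + 18.998403 + 28.006148 = 200.168876

200.1689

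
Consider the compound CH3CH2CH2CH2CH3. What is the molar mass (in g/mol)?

72.15 g/mol

Atom tally by fragment:
  CH3 → C:1 H:3
  CH2 → C:1 H:2
  CH2 → C:1 H:2
  CH2 → C:1 H:2
  CH3 → C:1 H:3
Element totals:
  C: 5
  H: 12
Molecular formula: C5H12.
  M = 5(12.011) + 12(1.008)
    = 60.055 + 12.096 = 72.151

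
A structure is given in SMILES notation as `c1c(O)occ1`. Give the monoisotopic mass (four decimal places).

84.0211

Atom tally by fragment:
  furan ring core → C:4 H:4 O:1
  (− 1 ring H displaced by substituents)
  + OH → O:1 H:1
Element totals:
  C: 4
  H: 4
  O: 2
Molecular formula: C4H4O2.
  M = 4(12.0) + 4(1.007825) + 2(15.994915)
    = 48.000000 + 4.031300 + 31.989830 = 84.021130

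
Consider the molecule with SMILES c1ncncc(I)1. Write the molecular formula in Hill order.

C4H3IN2

Atom tally by fragment:
  pyrimidine ring core → C:4 H:4 N:2
  (− 1 ring H displaced by substituents)
  + I → I:1
Element totals:
  C: 4
  H: 3
  I: 1
  N: 2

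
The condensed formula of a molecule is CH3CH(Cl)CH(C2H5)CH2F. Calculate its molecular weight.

138.61 g/mol

Element totals:
  C: 6
  H: 12
  Cl: 1
  F: 1
Molecular formula: C6H12ClF.
  M = 6(12.011) + 12(1.008) + 35.45 + 18.998
    = 72.066 + 12.096 + 35.450 + 18.998 = 138.610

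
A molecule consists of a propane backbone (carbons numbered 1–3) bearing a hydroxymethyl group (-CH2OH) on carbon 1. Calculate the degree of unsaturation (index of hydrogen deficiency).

0

Atom tally by fragment:
  HOCH2CH2 → C:2 H:5 O:1
  CH2 → C:1 H:2
  CH3 → C:1 H:3
Element totals:
  C: 4
  H: 10
  O: 1
Molecular formula: C4H10O.
DoU = (2C + 2 + N − H − X) / 2 = (2·4 + 2 + 0 − 10 − 0) / 2 = 0.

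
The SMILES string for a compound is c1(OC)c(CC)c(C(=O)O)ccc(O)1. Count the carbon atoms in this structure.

10

Atom tally by fragment:
  benzene ring core → C:6 H:6
  (− 4 ring H displaced by substituents)
  + OCH3 → C:1 H:3 O:1
  + C2H5 → C:2 H:5
  + COOH → C:1 H:1 O:2
  + OH → O:1 H:1
Element totals:
  C: 10
  H: 12
  O: 4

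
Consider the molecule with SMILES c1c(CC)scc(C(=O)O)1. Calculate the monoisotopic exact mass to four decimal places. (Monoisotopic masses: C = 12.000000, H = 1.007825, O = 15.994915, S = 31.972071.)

156.0245

Atom tally by fragment:
  thiophene ring core → C:4 H:4 S:1
  (− 2 ring H displaced by substituents)
  + C2H5 → C:2 H:5
  + COOH → C:1 H:1 O:2
Element totals:
  C: 7
  H: 8
  O: 2
  S: 1
Molecular formula: C7H8O2S.
  M = 7(12.0) + 8(1.007825) + 2(15.994915) + 31.972071
    = 84.000000 + 8.062600 + 31.989830 + 31.972071 = 156.024501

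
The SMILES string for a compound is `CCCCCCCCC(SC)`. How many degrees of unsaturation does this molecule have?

0

Atom tally by fragment:
  CH3 → C:1 H:3
  CH2 → C:1 H:2
  CH2 → C:1 H:2
  CH2 → C:1 H:2
  CH2 → C:1 H:2
  CH2 → C:1 H:2
  CH2 → C:1 H:2
  CH2 → C:1 H:2
  CH2SCH3 → C:2 H:5 S:1
Element totals:
  C: 10
  H: 22
  S: 1
Molecular formula: C10H22S.
DoU = (2C + 2 + N − H − X) / 2 = (2·10 + 2 + 0 − 22 − 0) / 2 = 0.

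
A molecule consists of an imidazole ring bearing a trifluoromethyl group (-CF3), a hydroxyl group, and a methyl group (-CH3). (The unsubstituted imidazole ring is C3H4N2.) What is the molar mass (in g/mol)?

166.10 g/mol

Atom tally by fragment:
  imidazole ring core → C:3 H:4 N:2
  (− 3 ring H displaced by substituents)
  + CF3 → C:1 F:3
  + OH → O:1 H:1
  + CH3 → C:1 H:3
Element totals:
  C: 5
  H: 5
  F: 3
  N: 2
  O: 1
Molecular formula: C5H5F3N2O.
  M = 5(12.011) + 5(1.008) + 3(18.998) + 2(14.007) + 15.999
    = 60.055 + 5.040 + 56.994 + 28.014 + 15.999 = 166.102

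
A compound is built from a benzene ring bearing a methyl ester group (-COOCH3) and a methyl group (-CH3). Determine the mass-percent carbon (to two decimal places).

71.98%

Atom tally by fragment:
  benzene ring core → C:6 H:6
  (− 2 ring H displaced by substituents)
  + COOCH3 → C:2 H:3 O:2
  + CH3 → C:1 H:3
Element totals:
  C: 9
  H: 10
  O: 2
Molecular formula: C9H10O2.
Molar mass = 150.177 g/mol.
Mass from C: 9 × 12.011 = 108.099 g/mol.
%C = 108.099 / 150.177 × 100 = 71.98%.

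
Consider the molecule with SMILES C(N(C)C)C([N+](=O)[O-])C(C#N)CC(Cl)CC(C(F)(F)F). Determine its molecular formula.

Atom tally by fragment:
  (CH3)2NCH2 → C:3 H:8 N:1
  CH(NO2) → C:1 H:1 N:1 O:2
  CH(CN) → C:2 H:1 N:1
  CH2 → C:1 H:2
  CH(Cl) → C:1 H:1 Cl:1
  CH2 → C:1 H:2
  CH2CF3 → C:2 H:2 F:3
Element totals:
  C: 11
  H: 17
  Cl: 1
  F: 3
  N: 3
  O: 2

C11H17ClF3N3O2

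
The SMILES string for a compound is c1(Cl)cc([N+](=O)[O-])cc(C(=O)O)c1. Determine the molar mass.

Atom tally by fragment:
  benzene ring core → C:6 H:6
  (− 3 ring H displaced by substituents)
  + Cl → Cl:1
  + NO2 → N:1 O:2
  + COOH → C:1 H:1 O:2
Element totals:
  C: 7
  H: 4
  Cl: 1
  N: 1
  O: 4
Molecular formula: C7H4ClNO4.
  M = 7(12.011) + 4(1.008) + 35.45 + 14.007 + 4(15.999)
    = 84.077 + 4.032 + 35.450 + 14.007 + 63.996 = 201.562

201.56 g/mol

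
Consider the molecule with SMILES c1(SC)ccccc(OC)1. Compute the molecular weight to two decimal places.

Atom tally by fragment:
  benzene ring core → C:6 H:6
  (− 2 ring H displaced by substituents)
  + SCH3 → C:1 H:3 S:1
  + OCH3 → C:1 H:3 O:1
Element totals:
  C: 8
  H: 10
  O: 1
  S: 1
Molecular formula: C8H10OS.
  M = 8(12.011) + 10(1.008) + 15.999 + 32.06
    = 96.088 + 10.080 + 15.999 + 32.060 = 154.227

154.23 g/mol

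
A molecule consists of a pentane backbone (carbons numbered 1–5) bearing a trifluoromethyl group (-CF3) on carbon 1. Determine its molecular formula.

Atom tally by fragment:
  F3CCH2 → C:2 H:2 F:3
  CH2 → C:1 H:2
  CH2 → C:1 H:2
  CH2 → C:1 H:2
  CH3 → C:1 H:3
Element totals:
  C: 6
  H: 11
  F: 3

C6H11F3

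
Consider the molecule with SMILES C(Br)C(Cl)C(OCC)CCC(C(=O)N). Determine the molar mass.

Atom tally by fragment:
  BrCH2 → C:1 H:2 Br:1
  CH(Cl) → C:1 H:1 Cl:1
  CH(OC2H5) → C:3 H:6 O:1
  CH2 → C:1 H:2
  CH2 → C:1 H:2
  CH2CONH2 → C:2 H:4 O:1 N:1
Element totals:
  C: 9
  H: 17
  Br: 1
  Cl: 1
  N: 1
  O: 2
Molecular formula: C9H17BrClNO2.
  M = 9(12.011) + 17(1.008) + 79.904 + 35.45 + 14.007 + 2(15.999)
    = 108.099 + 17.136 + 79.904 + 35.450 + 14.007 + 31.998 = 286.594

286.59 g/mol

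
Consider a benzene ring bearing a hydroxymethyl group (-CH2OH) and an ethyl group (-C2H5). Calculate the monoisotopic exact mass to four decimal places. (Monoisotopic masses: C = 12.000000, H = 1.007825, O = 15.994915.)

Atom tally by fragment:
  benzene ring core → C:6 H:6
  (− 2 ring H displaced by substituents)
  + CH2OH → C:1 H:3 O:1
  + C2H5 → C:2 H:5
Element totals:
  C: 9
  H: 12
  O: 1
Molecular formula: C9H12O.
  M = 9(12.0) + 12(1.007825) + 15.994915
    = 108.000000 + 12.093900 + 15.994915 = 136.088815

136.0888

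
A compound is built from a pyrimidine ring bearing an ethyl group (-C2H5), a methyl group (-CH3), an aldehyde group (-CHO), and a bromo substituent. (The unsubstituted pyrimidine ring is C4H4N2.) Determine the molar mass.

229.08 g/mol

Atom tally by fragment:
  pyrimidine ring core → C:4 H:4 N:2
  (− 4 ring H displaced by substituents)
  + C2H5 → C:2 H:5
  + CH3 → C:1 H:3
  + CHO → C:1 H:1 O:1
  + Br → Br:1
Element totals:
  C: 8
  H: 9
  Br: 1
  N: 2
  O: 1
Molecular formula: C8H9BrN2O.
  M = 8(12.011) + 9(1.008) + 79.904 + 2(14.007) + 15.999
    = 96.088 + 9.072 + 79.904 + 28.014 + 15.999 = 229.077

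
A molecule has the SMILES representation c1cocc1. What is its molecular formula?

Atom tally by fragment:
  furan ring core → C:4 H:4 O:1
Element totals:
  C: 4
  H: 4
  O: 1

C4H4O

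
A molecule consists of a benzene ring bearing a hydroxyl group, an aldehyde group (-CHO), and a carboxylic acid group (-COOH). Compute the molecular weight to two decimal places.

166.13 g/mol

Atom tally by fragment:
  benzene ring core → C:6 H:6
  (− 3 ring H displaced by substituents)
  + OH → O:1 H:1
  + CHO → C:1 H:1 O:1
  + COOH → C:1 H:1 O:2
Element totals:
  C: 8
  H: 6
  O: 4
Molecular formula: C8H6O4.
  M = 8(12.011) + 6(1.008) + 4(15.999)
    = 96.088 + 6.048 + 63.996 = 166.132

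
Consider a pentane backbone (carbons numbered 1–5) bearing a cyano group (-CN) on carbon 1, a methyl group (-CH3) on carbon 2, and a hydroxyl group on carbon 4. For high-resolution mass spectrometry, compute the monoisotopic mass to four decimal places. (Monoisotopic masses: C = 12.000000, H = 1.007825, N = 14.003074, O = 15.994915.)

Atom tally by fragment:
  NCCH2 → C:2 H:2 N:1
  CH(CH3) → C:2 H:4
  CH2 → C:1 H:2
  CH(OH) → C:1 H:2 O:1
  CH3 → C:1 H:3
Element totals:
  C: 7
  H: 13
  N: 1
  O: 1
Molecular formula: C7H13NO.
  M = 7(12.0) + 13(1.007825) + 14.003074 + 15.994915
    = 84.000000 + 13.101725 + 14.003074 + 15.994915 = 127.099714

127.0997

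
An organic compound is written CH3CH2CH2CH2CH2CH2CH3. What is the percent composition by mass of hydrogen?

16.10%

Element totals:
  C: 7
  H: 16
Molecular formula: C7H16.
Molar mass = 100.205 g/mol.
Mass from H: 16 × 1.008 = 16.128 g/mol.
%H = 16.128 / 100.205 × 100 = 16.10%.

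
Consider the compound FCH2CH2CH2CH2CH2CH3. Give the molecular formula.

C6H13F

Element totals:
  C: 6
  H: 13
  F: 1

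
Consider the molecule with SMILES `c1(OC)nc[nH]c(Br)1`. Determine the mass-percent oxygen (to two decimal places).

9.04%

Atom tally by fragment:
  imidazole ring core → C:3 H:4 N:2
  (− 2 ring H displaced by substituents)
  + OCH3 → C:1 H:3 O:1
  + Br → Br:1
Element totals:
  C: 4
  H: 5
  Br: 1
  N: 2
  O: 1
Molecular formula: C4H5BrN2O.
Molar mass = 177.001 g/mol.
Mass from O: 1 × 15.999 = 15.999 g/mol.
%O = 15.999 / 177.001 × 100 = 9.04%.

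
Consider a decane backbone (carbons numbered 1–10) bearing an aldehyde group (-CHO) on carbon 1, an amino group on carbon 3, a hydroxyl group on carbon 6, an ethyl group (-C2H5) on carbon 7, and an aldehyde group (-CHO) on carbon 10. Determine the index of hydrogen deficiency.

2

Atom tally by fragment:
  OHCCH2 → C:2 H:3 O:1
  CH2 → C:1 H:2
  CH(NH2) → C:1 H:3 N:1
  CH2 → C:1 H:2
  CH2 → C:1 H:2
  CH(OH) → C:1 H:2 O:1
  CH(C2H5) → C:3 H:6
  CH2 → C:1 H:2
  CH2 → C:1 H:2
  CH2CHO → C:2 H:3 O:1
Element totals:
  C: 14
  H: 27
  N: 1
  O: 3
Molecular formula: C14H27NO3.
DoU = (2C + 2 + N − H − X) / 2 = (2·14 + 2 + 1 − 27 − 0) / 2 = 2.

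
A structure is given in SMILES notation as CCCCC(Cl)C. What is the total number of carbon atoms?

6

Atom tally by fragment:
  CH3 → C:1 H:3
  CH2 → C:1 H:2
  CH2 → C:1 H:2
  CH2 → C:1 H:2
  CH(Cl) → C:1 H:1 Cl:1
  CH3 → C:1 H:3
Element totals:
  C: 6
  H: 13
  Cl: 1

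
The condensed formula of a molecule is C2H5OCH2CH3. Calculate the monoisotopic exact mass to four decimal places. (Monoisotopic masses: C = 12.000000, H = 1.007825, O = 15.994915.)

Element totals:
  C: 4
  H: 10
  O: 1
Molecular formula: C4H10O.
  M = 4(12.0) + 10(1.007825) + 15.994915
    = 48.000000 + 10.078250 + 15.994915 = 74.073165

74.0732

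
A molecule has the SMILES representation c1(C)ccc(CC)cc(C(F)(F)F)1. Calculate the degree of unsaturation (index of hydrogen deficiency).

4

Atom tally by fragment:
  benzene ring core → C:6 H:6
  (− 3 ring H displaced by substituents)
  + CH3 → C:1 H:3
  + C2H5 → C:2 H:5
  + CF3 → C:1 F:3
Element totals:
  C: 10
  H: 11
  F: 3
Molecular formula: C10H11F3.
DoU = (2C + 2 + N − H − X) / 2 = (2·10 + 2 + 0 − 11 − 3) / 2 = 4.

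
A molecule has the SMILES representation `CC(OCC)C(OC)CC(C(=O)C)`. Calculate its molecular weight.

Atom tally by fragment:
  CH3 → C:1 H:3
  CH(OC2H5) → C:3 H:6 O:1
  CH(OCH3) → C:2 H:4 O:1
  CH2 → C:1 H:2
  CH2COCH3 → C:3 H:5 O:1
Element totals:
  C: 10
  H: 20
  O: 3
Molecular formula: C10H20O3.
  M = 10(12.011) + 20(1.008) + 3(15.999)
    = 120.110 + 20.160 + 47.997 = 188.267

188.27 g/mol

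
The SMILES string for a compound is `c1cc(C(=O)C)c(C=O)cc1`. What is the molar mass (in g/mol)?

Atom tally by fragment:
  benzene ring core → C:6 H:6
  (− 2 ring H displaced by substituents)
  + COCH3 → C:2 H:3 O:1
  + CHO → C:1 H:1 O:1
Element totals:
  C: 9
  H: 8
  O: 2
Molecular formula: C9H8O2.
  M = 9(12.011) + 8(1.008) + 2(15.999)
    = 108.099 + 8.064 + 31.998 = 148.161

148.16 g/mol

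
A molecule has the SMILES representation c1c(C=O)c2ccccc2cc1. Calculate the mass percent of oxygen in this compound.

10.24%

Atom tally by fragment:
  naphthalene ring system core → C:10 H:8
  (− 1 ring H displaced by substituents)
  + CHO → C:1 H:1 O:1
Element totals:
  C: 11
  H: 8
  O: 1
Molecular formula: C11H8O.
Molar mass = 156.184 g/mol.
Mass from O: 1 × 15.999 = 15.999 g/mol.
%O = 15.999 / 156.184 × 100 = 10.24%.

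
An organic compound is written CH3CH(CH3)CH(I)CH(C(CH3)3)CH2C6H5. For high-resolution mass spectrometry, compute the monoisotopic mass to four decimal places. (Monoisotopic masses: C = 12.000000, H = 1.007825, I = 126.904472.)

344.1001

Element totals:
  C: 16
  H: 25
  I: 1
Molecular formula: C16H25I.
  M = 16(12.0) + 25(1.007825) + 126.904472
    = 192.000000 + 25.195625 + 126.904472 = 344.100097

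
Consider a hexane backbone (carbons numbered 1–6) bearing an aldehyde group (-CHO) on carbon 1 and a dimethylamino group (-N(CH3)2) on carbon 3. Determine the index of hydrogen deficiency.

Atom tally by fragment:
  OHCCH2 → C:2 H:3 O:1
  CH2 → C:1 H:2
  CH(N(CH3)2) → C:3 H:7 N:1
  CH2 → C:1 H:2
  CH2 → C:1 H:2
  CH3 → C:1 H:3
Element totals:
  C: 9
  H: 19
  N: 1
  O: 1
Molecular formula: C9H19NO.
DoU = (2C + 2 + N − H − X) / 2 = (2·9 + 2 + 1 − 19 − 0) / 2 = 1.

1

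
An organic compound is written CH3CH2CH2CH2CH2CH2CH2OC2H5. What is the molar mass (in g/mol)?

144.26 g/mol

Element totals:
  C: 9
  H: 20
  O: 1
Molecular formula: C9H20O.
  M = 9(12.011) + 20(1.008) + 15.999
    = 108.099 + 20.160 + 15.999 = 144.258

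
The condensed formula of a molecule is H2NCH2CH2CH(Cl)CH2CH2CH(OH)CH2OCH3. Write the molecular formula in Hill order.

C8H18ClNO2

Element totals:
  C: 8
  H: 18
  Cl: 1
  N: 1
  O: 2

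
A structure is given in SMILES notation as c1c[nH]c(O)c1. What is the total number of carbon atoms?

Atom tally by fragment:
  pyrrole ring core → C:4 H:5 N:1
  (− 1 ring H displaced by substituents)
  + OH → O:1 H:1
Element totals:
  C: 4
  H: 5
  N: 1
  O: 1

4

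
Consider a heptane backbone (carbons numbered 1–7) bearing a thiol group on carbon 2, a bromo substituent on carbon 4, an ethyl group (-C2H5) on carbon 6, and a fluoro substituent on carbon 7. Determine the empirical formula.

Atom tally by fragment:
  CH3 → C:1 H:3
  CH(SH) → C:1 H:2 S:1
  CH2 → C:1 H:2
  CH(Br) → C:1 H:1 Br:1
  CH2 → C:1 H:2
  CH(C2H5) → C:3 H:6
  CH2F → C:1 H:2 F:1
Element totals:
  C: 9
  H: 18
  Br: 1
  F: 1
  S: 1
Molecular formula: C9H18BrFS.
gcd of subscripts (1, 9, 1, 18, 1) = 1, so the empirical formula equals the molecular formula.

C9H18BrFS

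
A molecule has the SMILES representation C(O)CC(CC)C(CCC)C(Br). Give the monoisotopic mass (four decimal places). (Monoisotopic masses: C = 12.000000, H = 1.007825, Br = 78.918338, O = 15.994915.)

236.0776

Atom tally by fragment:
  HOCH2 → C:1 H:3 O:1
  CH2 → C:1 H:2
  CH(C2H5) → C:3 H:6
  CH(CH2CH2CH3) → C:4 H:8
  CH2Br → C:1 H:2 Br:1
Element totals:
  C: 10
  H: 21
  Br: 1
  O: 1
Molecular formula: C10H21BrO.
  M = 10(12.0) + 21(1.007825) + 78.918338 + 15.994915
    = 120.000000 + 21.164325 + 78.918338 + 15.994915 = 236.077578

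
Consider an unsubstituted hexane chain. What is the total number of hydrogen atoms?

14

Atom tally by fragment:
  CH3 → C:1 H:3
  CH2 → C:1 H:2
  CH2 → C:1 H:2
  CH2 → C:1 H:2
  CH2 → C:1 H:2
  CH3 → C:1 H:3
Element totals:
  C: 6
  H: 14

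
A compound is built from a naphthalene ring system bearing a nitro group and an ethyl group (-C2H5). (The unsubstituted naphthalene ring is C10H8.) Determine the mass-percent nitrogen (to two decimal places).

Atom tally by fragment:
  naphthalene ring system core → C:10 H:8
  (− 2 ring H displaced by substituents)
  + NO2 → N:1 O:2
  + C2H5 → C:2 H:5
Element totals:
  C: 12
  H: 11
  N: 1
  O: 2
Molecular formula: C12H11NO2.
Molar mass = 201.225 g/mol.
Mass from N: 1 × 14.007 = 14.007 g/mol.
%N = 14.007 / 201.225 × 100 = 6.96%.

6.96%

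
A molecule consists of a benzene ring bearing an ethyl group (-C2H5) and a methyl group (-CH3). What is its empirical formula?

Atom tally by fragment:
  benzene ring core → C:6 H:6
  (− 2 ring H displaced by substituents)
  + C2H5 → C:2 H:5
  + CH3 → C:1 H:3
Element totals:
  C: 9
  H: 12
Molecular formula: C9H12.
gcd of subscripts = 3; dividing each by 3:
  C: 9/3 = 3
  H: 12/3 = 4

C3H4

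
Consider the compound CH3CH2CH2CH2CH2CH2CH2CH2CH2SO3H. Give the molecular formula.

Element totals:
  C: 9
  H: 20
  O: 3
  S: 1

C9H20O3S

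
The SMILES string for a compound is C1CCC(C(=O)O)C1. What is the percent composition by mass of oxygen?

28.03%

Atom tally by fragment:
  cyclopentane ring core → C:5 H:10
  (− 1 ring H displaced by substituents)
  + COOH → C:1 H:1 O:2
Element totals:
  C: 6
  H: 10
  O: 2
Molecular formula: C6H10O2.
Molar mass = 114.144 g/mol.
Mass from O: 2 × 15.999 = 31.998 g/mol.
%O = 31.998 / 114.144 × 100 = 28.03%.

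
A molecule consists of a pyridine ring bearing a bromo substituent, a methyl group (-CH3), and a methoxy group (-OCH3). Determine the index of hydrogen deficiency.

4

Atom tally by fragment:
  pyridine ring core → C:5 H:5 N:1
  (− 3 ring H displaced by substituents)
  + Br → Br:1
  + CH3 → C:1 H:3
  + OCH3 → C:1 H:3 O:1
Element totals:
  C: 7
  H: 8
  Br: 1
  N: 1
  O: 1
Molecular formula: C7H8BrNO.
DoU = (2C + 2 + N − H − X) / 2 = (2·7 + 2 + 1 − 8 − 1) / 2 = 4.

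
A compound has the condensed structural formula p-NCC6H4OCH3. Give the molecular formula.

Atom tally by fragment:
  benzene ring core → C:6 H:6
  (− 2 ring H displaced by substituents)
  + CN → C:1 N:1
  + OCH3 → C:1 H:3 O:1
Element totals:
  C: 8
  H: 7
  N: 1
  O: 1

C8H7NO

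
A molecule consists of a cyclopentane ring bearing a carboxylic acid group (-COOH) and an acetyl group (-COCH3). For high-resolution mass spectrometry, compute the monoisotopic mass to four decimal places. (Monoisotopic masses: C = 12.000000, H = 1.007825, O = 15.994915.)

Atom tally by fragment:
  cyclopentane ring core → C:5 H:10
  (− 2 ring H displaced by substituents)
  + COOH → C:1 H:1 O:2
  + COCH3 → C:2 H:3 O:1
Element totals:
  C: 8
  H: 12
  O: 3
Molecular formula: C8H12O3.
  M = 8(12.0) + 12(1.007825) + 3(15.994915)
    = 96.000000 + 12.093900 + 47.984745 = 156.078645

156.0786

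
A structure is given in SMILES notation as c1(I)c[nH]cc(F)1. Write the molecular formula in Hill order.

Atom tally by fragment:
  pyrrole ring core → C:4 H:5 N:1
  (− 2 ring H displaced by substituents)
  + I → I:1
  + F → F:1
Element totals:
  C: 4
  H: 3
  F: 1
  I: 1
  N: 1

C4H3FIN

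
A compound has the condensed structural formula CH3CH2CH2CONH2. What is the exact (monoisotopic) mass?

87.0684

Atom tally by fragment:
  CH3 → C:1 H:3
  CH2 → C:1 H:2
  CH2CONH2 → C:2 H:4 O:1 N:1
Element totals:
  C: 4
  H: 9
  N: 1
  O: 1
Molecular formula: C4H9NO.
  M = 4(12.0) + 9(1.007825) + 14.003074 + 15.994915
    = 48.000000 + 9.070425 + 14.003074 + 15.994915 = 87.068414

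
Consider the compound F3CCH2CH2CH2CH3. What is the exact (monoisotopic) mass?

126.0656

Element totals:
  C: 5
  H: 9
  F: 3
Molecular formula: C5H9F3.
  M = 5(12.0) + 9(1.007825) + 3(18.998403)
    = 60.000000 + 9.070425 + 56.995209 = 126.065634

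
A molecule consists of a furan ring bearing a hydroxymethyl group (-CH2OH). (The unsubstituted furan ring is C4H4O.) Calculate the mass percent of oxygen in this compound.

32.62%

Atom tally by fragment:
  furan ring core → C:4 H:4 O:1
  (− 1 ring H displaced by substituents)
  + CH2OH → C:1 H:3 O:1
Element totals:
  C: 5
  H: 6
  O: 2
Molecular formula: C5H6O2.
Molar mass = 98.101 g/mol.
Mass from O: 2 × 15.999 = 31.998 g/mol.
%O = 31.998 / 98.101 × 100 = 32.62%.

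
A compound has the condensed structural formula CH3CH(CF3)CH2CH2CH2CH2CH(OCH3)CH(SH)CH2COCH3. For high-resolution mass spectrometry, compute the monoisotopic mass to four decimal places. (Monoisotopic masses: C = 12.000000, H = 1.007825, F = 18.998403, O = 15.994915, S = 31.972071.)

300.1371

Atom tally by fragment:
  CH3 → C:1 H:3
  CH(CF3) → C:2 H:1 F:3
  CH2 → C:1 H:2
  CH2 → C:1 H:2
  CH2 → C:1 H:2
  CH2 → C:1 H:2
  CH(OCH3) → C:2 H:4 O:1
  CH(SH) → C:1 H:2 S:1
  CH2COCH3 → C:3 H:5 O:1
Element totals:
  C: 13
  H: 23
  F: 3
  O: 2
  S: 1
Molecular formula: C13H23F3O2S.
  M = 13(12.0) + 23(1.007825) + 3(18.998403) + 2(15.994915) + 31.972071
    = 156.000000 + 23.179975 + 56.995209 + 31.989830 + 31.972071 = 300.137085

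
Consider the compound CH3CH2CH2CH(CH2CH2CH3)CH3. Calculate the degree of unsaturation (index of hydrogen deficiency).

0

Element totals:
  C: 8
  H: 18
Molecular formula: C8H18.
DoU = (2C + 2 + N − H − X) / 2 = (2·8 + 2 + 0 − 18 − 0) / 2 = 0.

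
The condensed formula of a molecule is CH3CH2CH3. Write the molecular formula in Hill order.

Atom tally by fragment:
  CH3 → C:1 H:3
  CH2 → C:1 H:2
  CH3 → C:1 H:3
Element totals:
  C: 3
  H: 8

C3H8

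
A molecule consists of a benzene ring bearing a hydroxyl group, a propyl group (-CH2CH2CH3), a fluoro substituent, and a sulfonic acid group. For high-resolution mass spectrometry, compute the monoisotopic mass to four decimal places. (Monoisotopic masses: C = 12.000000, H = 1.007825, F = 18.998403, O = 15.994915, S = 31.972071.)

Atom tally by fragment:
  benzene ring core → C:6 H:6
  (− 4 ring H displaced by substituents)
  + OH → O:1 H:1
  + CH2CH2CH3 → C:3 H:7
  + F → F:1
  + SO3H → S:1 O:3 H:1
Element totals:
  C: 9
  H: 11
  F: 1
  O: 4
  S: 1
Molecular formula: C9H11FO4S.
  M = 9(12.0) + 11(1.007825) + 18.998403 + 4(15.994915) + 31.972071
    = 108.000000 + 11.086075 + 18.998403 + 63.979660 + 31.972071 = 234.036209

234.0362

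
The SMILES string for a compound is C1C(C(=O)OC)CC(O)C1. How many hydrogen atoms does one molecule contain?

12

Atom tally by fragment:
  cyclopentane ring core → C:5 H:10
  (− 2 ring H displaced by substituents)
  + COOCH3 → C:2 H:3 O:2
  + OH → O:1 H:1
Element totals:
  C: 7
  H: 12
  O: 3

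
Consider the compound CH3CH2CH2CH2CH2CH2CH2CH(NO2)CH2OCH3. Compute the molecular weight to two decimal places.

203.28 g/mol

Atom tally by fragment:
  CH3 → C:1 H:3
  CH2 → C:1 H:2
  CH2 → C:1 H:2
  CH2 → C:1 H:2
  CH2 → C:1 H:2
  CH2 → C:1 H:2
  CH2 → C:1 H:2
  CH(NO2) → C:1 H:1 N:1 O:2
  CH2OCH3 → C:2 H:5 O:1
Element totals:
  C: 10
  H: 21
  N: 1
  O: 3
Molecular formula: C10H21NO3.
  M = 10(12.011) + 21(1.008) + 14.007 + 3(15.999)
    = 120.110 + 21.168 + 14.007 + 47.997 = 203.282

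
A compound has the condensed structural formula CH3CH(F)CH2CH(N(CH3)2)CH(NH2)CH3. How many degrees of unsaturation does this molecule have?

Atom tally by fragment:
  CH3 → C:1 H:3
  CH(F) → C:1 H:1 F:1
  CH2 → C:1 H:2
  CH(N(CH3)2) → C:3 H:7 N:1
  CH(NH2) → C:1 H:3 N:1
  CH3 → C:1 H:3
Element totals:
  C: 8
  H: 19
  F: 1
  N: 2
Molecular formula: C8H19FN2.
DoU = (2C + 2 + N − H − X) / 2 = (2·8 + 2 + 2 − 19 − 1) / 2 = 0.

0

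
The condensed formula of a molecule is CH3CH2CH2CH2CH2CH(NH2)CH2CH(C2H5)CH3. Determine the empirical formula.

Atom tally by fragment:
  CH3 → C:1 H:3
  CH2 → C:1 H:2
  CH2 → C:1 H:2
  CH2 → C:1 H:2
  CH2 → C:1 H:2
  CH(NH2) → C:1 H:3 N:1
  CH2 → C:1 H:2
  CH(C2H5) → C:3 H:6
  CH3 → C:1 H:3
Element totals:
  C: 11
  H: 25
  N: 1
Molecular formula: C11H25N.
gcd of subscripts (11, 25, 1) = 1, so the empirical formula equals the molecular formula.

C11H25N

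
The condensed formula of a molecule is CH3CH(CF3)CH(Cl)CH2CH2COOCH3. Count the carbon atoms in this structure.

8

Atom tally by fragment:
  CH3 → C:1 H:3
  CH(CF3) → C:2 H:1 F:3
  CH(Cl) → C:1 H:1 Cl:1
  CH2 → C:1 H:2
  CH2COOCH3 → C:3 H:5 O:2
Element totals:
  C: 8
  H: 12
  Cl: 1
  F: 3
  O: 2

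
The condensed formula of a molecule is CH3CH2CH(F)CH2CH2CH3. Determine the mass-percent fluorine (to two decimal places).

18.24%

Atom tally by fragment:
  CH3 → C:1 H:3
  CH2 → C:1 H:2
  CH(F) → C:1 H:1 F:1
  CH2 → C:1 H:2
  CH2 → C:1 H:2
  CH3 → C:1 H:3
Element totals:
  C: 6
  H: 13
  F: 1
Molecular formula: C6H13F.
Molar mass = 104.168 g/mol.
Mass from F: 1 × 18.998 = 18.998 g/mol.
%F = 18.998 / 104.168 × 100 = 18.24%.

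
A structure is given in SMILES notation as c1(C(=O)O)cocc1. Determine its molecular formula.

Atom tally by fragment:
  furan ring core → C:4 H:4 O:1
  (− 1 ring H displaced by substituents)
  + COOH → C:1 H:1 O:2
Element totals:
  C: 5
  H: 4
  O: 3

C5H4O3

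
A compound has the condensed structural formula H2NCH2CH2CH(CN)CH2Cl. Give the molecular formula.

Atom tally by fragment:
  H2NCH2 → C:1 H:4 N:1
  CH2 → C:1 H:2
  CH(CN) → C:2 H:1 N:1
  CH2Cl → C:1 H:2 Cl:1
Element totals:
  C: 5
  H: 9
  Cl: 1
  N: 2

C5H9ClN2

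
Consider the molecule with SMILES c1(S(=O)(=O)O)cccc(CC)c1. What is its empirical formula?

C8H10O3S

Atom tally by fragment:
  benzene ring core → C:6 H:6
  (− 2 ring H displaced by substituents)
  + SO3H → S:1 O:3 H:1
  + C2H5 → C:2 H:5
Element totals:
  C: 8
  H: 10
  O: 3
  S: 1
Molecular formula: C8H10O3S.
gcd of subscripts (8, 10, 3, 1) = 1, so the empirical formula equals the molecular formula.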